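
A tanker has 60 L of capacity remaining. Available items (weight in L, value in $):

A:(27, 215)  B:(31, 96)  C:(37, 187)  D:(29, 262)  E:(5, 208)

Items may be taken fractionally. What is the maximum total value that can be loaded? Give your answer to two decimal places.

Sort by value per unit weight and fill in that order.
Order: E (208/5=41.60) > D (262/29=9.03) > A (215/27=7.96) > C (187/37=5.05) > B (96/31=3.10)
Fill: take E (5 @ 208) → take D (29 @ 262) → take 26/27 of A → 207.04; 60/60 used.
Total value = 677.04

677.04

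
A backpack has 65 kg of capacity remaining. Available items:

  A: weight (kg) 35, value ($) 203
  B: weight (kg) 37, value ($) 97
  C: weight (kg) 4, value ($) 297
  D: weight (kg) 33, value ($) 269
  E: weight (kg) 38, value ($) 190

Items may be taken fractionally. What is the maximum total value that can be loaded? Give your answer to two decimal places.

Sort by value per unit weight and fill in that order.
Ratios (sorted): C 74.25, D 8.15, A 5.80, E 5.00, B 2.62
take C (4 @ 297); take D (33 @ 269); take 28/35 of A → 162.40. Capacity used 65/65.
Total value = 728.40

728.40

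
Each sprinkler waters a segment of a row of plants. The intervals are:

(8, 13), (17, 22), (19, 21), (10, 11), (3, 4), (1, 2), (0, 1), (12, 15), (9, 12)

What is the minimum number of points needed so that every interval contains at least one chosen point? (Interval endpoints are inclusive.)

5

Sorted: [0,1] [1,2] [3,4] [10,11] [9,12] [8,13] [12,15] [19,21] [17,22]
{[0,1],[1,2]} hit by 1; {[3,4]} hit by 4; {[10,11],[9,12],[8,13]} hit by 11; {[12,15]} hit by 15; {[19,21],[17,22]} hit by 21.
Points: 1, 4, 11, 15, 21 (5 total).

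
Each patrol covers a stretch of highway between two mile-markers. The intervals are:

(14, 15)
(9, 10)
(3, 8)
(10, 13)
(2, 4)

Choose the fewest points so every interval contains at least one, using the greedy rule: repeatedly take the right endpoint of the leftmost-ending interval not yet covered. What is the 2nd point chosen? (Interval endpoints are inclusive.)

10

By right end: [2,4]  [3,8]  [9,10]  [10,13]  [14,15]
[2,4] uncovered → point at 4; [9,10] uncovered → point at 10; [14,15] uncovered → point at 15.
Points: 4, 10, 15 (3 total).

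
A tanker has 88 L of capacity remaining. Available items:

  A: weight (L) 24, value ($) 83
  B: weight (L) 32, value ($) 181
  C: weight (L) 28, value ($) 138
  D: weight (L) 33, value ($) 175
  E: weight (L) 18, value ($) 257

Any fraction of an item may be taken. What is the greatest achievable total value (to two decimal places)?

637.64

Greedy by value/weight ratio, highest first.
Ratios (sorted): E 14.28, B 5.66, D 5.30, C 4.93, A 3.46
take E (18 @ 257); take B (32 @ 181); take D (33 @ 175); take 5/28 of C → 24.64. Capacity used 88/88.
Total value = 637.64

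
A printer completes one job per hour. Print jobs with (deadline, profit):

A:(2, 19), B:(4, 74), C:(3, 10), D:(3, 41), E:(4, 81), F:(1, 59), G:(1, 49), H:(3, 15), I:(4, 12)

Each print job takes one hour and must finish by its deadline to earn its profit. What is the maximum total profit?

255

By profit: E(d4,81), B(d4,74), F(d1,59), G(d1,49), D(d3,41), A(d2,19), H(d3,15), I(d4,12), C(d3,10)
E→slot 4; B→slot 3; F→slot 1; G skipped; D→slot 2; A skipped; H skipped; I skipped; C skipped.
Profit = 59 + 41 + 74 + 81 = 255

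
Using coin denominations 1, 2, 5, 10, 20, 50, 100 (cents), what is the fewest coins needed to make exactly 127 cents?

Greedy: take as many of the largest coin as possible, then repeat with the remainder.
127 = 1×100 + 1×20 + 1×5 + 1×2
Total coins = 1 + 1 + 1 + 1 = 4

4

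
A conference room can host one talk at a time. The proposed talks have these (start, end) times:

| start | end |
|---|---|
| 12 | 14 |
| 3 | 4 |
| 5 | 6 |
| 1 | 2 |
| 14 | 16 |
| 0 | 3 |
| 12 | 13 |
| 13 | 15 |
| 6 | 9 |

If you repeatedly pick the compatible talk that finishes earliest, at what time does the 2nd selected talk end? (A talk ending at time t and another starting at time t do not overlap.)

4

By end time: (1,2), (0,3), (3,4), (5,6), (6,9), (12,13), (12,14), (13,15), (14,16).
Pick (1,2); next start ≥ 2 → (3,4); next start ≥ 4 → (5,6); next start ≥ 6 → (6,9); next start ≥ 9 → (12,13); next start ≥ 13 → (13,15).
Selected: (1,2) (3,4) (5,6) (6,9) (12,13) (13,15)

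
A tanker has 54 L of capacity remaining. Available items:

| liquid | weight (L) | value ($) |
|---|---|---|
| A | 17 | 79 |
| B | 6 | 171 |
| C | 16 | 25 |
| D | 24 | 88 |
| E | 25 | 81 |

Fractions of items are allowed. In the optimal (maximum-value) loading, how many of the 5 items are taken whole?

3

Sort by value per unit weight and fill in that order.
Ratios (sorted): B 28.50, A 4.65, D 3.67, E 3.24, C 1.56
take B (6 @ 171); take A (17 @ 79); take D (24 @ 88); take 7/25 of E → 22.68. Capacity used 54/54.
3 item(s) taken whole; one partial (take 7/25 of E).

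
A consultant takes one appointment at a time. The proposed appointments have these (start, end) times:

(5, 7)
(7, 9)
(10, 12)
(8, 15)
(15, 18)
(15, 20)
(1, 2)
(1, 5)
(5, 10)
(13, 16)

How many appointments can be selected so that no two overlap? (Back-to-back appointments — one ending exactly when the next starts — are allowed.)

Greedy by earliest finish: after sorting by end time, pick each interval compatible with the last pick.
By end time: (1,2), (1,5), (5,7), (7,9), (5,10), (10,12), (8,15), (13,16), (15,18), (15,20).
Pick (1,2); next start ≥ 2 → (5,7); next start ≥ 7 → (7,9); next start ≥ 9 → (10,12); next start ≥ 12 → (13,16).
Selected 5 appointments.

5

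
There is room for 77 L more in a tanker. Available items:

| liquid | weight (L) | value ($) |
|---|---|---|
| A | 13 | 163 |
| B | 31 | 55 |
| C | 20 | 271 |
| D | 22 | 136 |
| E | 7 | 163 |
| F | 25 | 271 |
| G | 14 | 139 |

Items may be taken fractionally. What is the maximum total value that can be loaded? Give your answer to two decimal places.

987.14

Ratios (sorted): E 23.29, C 13.55, A 12.54, F 10.84, G 9.93, D 6.18, B 1.77
take E (7 @ 163); take C (20 @ 271); take A (13 @ 163); take F (25 @ 271); take 12/14 of G → 119.14. Capacity used 77/77.
Total value = 987.14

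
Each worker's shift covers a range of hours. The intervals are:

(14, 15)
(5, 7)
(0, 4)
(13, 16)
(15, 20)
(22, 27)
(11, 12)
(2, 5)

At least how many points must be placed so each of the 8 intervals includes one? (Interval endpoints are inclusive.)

By right end: [0,4]  [2,5]  [5,7]  [11,12]  [14,15]  [13,16]  [15,20]  [22,27]
[0,4] uncovered → point at 4; [5,7] uncovered → point at 7; [11,12] uncovered → point at 12; [14,15] uncovered → point at 15; [22,27] uncovered → point at 27.
Points: 4, 7, 12, 15, 27 (5 total).

5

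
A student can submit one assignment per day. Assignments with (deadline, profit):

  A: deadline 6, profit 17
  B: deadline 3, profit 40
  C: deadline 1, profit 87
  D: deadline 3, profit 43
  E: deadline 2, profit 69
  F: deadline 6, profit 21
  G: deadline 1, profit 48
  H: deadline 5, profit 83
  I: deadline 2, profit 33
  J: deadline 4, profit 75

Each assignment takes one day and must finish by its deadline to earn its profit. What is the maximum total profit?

378

Sort by profit descending; place each in the latest free slot ≤ its deadline.
Profit order: C=87 H=83 J=75 E=69 G=48 D=43 B=40 I=33 F=21 A=17
Assign: C→slot 1, H→slot 5, J→slot 4, E→slot 2, G skipped, D→slot 3, B skipped, I skipped, F→slot 6, A skipped.
Slots: [1:C] [2:E] [3:D] [4:J] [5:H] [6:F]
Profit = 87 + 69 + 43 + 75 + 83 + 21 = 378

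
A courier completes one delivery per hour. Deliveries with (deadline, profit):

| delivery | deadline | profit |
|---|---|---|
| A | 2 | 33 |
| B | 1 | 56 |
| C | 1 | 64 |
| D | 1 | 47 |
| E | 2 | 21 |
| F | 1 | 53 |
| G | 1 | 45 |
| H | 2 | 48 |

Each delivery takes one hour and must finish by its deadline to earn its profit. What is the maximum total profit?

112

Sort by profit descending; place each in the latest free slot ≤ its deadline.
By profit: C(d1,64), B(d1,56), F(d1,53), H(d2,48), D(d1,47), G(d1,45), A(d2,33), E(d2,21)
C→slot 1; B skipped; F skipped; H→slot 2; D skipped; G skipped; A skipped; E skipped.
Profit = 64 + 48 = 112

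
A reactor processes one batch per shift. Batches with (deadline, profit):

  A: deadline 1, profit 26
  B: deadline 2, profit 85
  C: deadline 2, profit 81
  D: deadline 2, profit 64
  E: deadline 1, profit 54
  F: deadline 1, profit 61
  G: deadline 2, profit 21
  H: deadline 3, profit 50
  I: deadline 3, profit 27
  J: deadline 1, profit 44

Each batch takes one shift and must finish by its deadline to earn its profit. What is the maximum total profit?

By profit: B(d2,85), C(d2,81), D(d2,64), F(d1,61), E(d1,54), H(d3,50), J(d1,44), I(d3,27), A(d1,26), G(d2,21)
B→slot 2; C→slot 1; D skipped; F skipped; E skipped; H→slot 3; J skipped; I skipped; A skipped; G skipped.
Profit = 81 + 85 + 50 = 216

216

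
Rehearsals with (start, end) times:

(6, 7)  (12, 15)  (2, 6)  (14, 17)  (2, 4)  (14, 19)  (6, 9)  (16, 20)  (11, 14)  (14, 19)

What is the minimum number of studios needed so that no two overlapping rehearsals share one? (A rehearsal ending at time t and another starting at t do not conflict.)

Count concurrent intervals with a sweep; the peak is the room count.
starts: [2, 2, 6, 6, 11, 12, 14, 14, 14, 16]
ends:   [4, 6, 7, 9, 14, 15, 17, 19, 19, 20]
s2→1 s2→2 e4→1 e6→0 s6→1 s6→2 e7→1 e9→0 s11→1 s12→2 e14→1 s14→2 s14→3 s14→4  — peak 4.

4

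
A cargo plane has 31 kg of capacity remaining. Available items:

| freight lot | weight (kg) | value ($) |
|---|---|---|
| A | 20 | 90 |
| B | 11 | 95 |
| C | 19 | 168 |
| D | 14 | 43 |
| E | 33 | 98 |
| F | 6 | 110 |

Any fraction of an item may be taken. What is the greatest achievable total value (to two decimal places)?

Greedy by value/weight ratio, highest first.
Order: F (110/6=18.33) > C (168/19=8.84) > B (95/11=8.64) > A (90/20=4.50) > D (43/14=3.07) > E (98/33=2.97)
Fill: take F (6 @ 110) → take C (19 @ 168) → take 6/11 of B → 51.82; 31/31 used.
Total value = 329.82

329.82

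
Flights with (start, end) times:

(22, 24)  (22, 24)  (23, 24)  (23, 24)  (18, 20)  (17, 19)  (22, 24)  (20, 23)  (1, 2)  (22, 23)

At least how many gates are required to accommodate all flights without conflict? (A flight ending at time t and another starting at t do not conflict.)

Count concurrent intervals with a sweep; the peak is the room count.
starts: [1, 17, 18, 20, 22, 22, 22, 22, 23, 23]
ends:   [2, 19, 20, 23, 23, 24, 24, 24, 24, 24]
s1→1 e2→0 s17→1 s18→2 e19→1 e20→0 s20→1 s22→2 s22→3 s22→4 s22→5  — peak 5.

5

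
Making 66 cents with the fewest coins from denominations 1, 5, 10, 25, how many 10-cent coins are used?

1

Use the largest denomination that fits, subtract, and repeat.
66 − 2×25→16 − 1×10→6 − 1×5→1 − 1×1→0
Count of 10: 1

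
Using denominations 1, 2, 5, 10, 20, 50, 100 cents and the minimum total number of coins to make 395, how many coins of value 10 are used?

395 − 3×100→95 − 1×50→45 − 2×20→5 − 1×5→0
Count of 10: 0

0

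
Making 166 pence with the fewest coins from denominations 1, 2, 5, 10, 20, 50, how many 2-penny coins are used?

0

166 = 3×50 + 1×10 + 1×5 + 1×1
Count of 2: 0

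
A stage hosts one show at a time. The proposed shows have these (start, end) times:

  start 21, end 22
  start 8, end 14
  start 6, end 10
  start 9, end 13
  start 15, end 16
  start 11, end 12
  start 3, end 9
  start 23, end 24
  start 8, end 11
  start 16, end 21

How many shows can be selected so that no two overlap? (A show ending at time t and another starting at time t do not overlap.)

Sorted by end: (3,9)  (6,10)  (8,11)  (11,12)  (9,13)  (8,14)  (15,16)  (16,21)  (21,22)  (23,24)
take (3,9); skip (6,10); take (11,12); take (15,16); take (16,21); take (21,22); take (23,24).
Selected 6 shows.

6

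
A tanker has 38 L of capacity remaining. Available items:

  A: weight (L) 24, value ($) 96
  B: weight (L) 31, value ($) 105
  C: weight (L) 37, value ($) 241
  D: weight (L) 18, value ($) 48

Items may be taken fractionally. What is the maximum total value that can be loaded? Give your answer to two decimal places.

Greedy by value/weight ratio, highest first.
Order: C (241/37=6.51) > A (96/24=4.00) > B (105/31=3.39) > D (48/18=2.67)
Fill: take C (37 @ 241) → take 1/24 of A → 4.00; 38/38 used.
Total value = 245.00

245.00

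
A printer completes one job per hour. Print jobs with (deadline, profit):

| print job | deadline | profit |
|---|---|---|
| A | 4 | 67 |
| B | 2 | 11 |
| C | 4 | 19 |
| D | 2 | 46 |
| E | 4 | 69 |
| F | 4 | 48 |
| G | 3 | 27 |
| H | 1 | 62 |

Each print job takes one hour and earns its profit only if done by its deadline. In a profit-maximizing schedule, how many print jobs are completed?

4

Sort by profit descending; place each in the latest free slot ≤ its deadline.
Profit order: E=69 A=67 H=62 F=48 D=46 G=27 C=19 B=11
Assign: E→slot 4, A→slot 3, H→slot 1, F→slot 2, D skipped, G skipped, C skipped, B skipped.
Slots: [1:H] [2:F] [3:A] [4:E]
4 of 8 scheduled.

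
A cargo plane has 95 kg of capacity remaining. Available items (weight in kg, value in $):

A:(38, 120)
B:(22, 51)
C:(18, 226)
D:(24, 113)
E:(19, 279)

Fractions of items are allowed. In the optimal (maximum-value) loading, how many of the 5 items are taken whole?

Order: E (279/19=14.68) > C (226/18=12.56) > D (113/24=4.71) > A (120/38=3.16) > B (51/22=2.32)
Fill: take E (19 @ 279) → take C (18 @ 226) → take D (24 @ 113) → take 34/38 of A → 107.37; 95/95 used.
3 item(s) taken whole; one partial (take 34/38 of A).

3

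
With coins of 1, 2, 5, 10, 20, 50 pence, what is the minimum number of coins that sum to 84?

5

Use the largest denomination that fits, subtract, and repeat.
84 − 1×50→34 − 1×20→14 − 1×10→4 − 2×2→0
Total coins = 1 + 1 + 1 + 2 = 5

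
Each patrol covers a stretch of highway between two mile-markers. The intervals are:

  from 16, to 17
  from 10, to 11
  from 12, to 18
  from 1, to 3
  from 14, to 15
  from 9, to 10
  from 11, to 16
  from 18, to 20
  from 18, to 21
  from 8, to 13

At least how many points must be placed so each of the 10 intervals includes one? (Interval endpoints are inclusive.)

5

Process intervals by earliest right end; each time one isn't hit yet, stab at its right endpoint.
By right end: [1,3]  [9,10]  [10,11]  [8,13]  [14,15]  [11,16]  [16,17]  [12,18]  [18,20]  [18,21]
[1,3] uncovered → point at 3; [9,10] uncovered → point at 10; [14,15] uncovered → point at 15; [16,17] uncovered → point at 17; [18,20] uncovered → point at 20.
Points: 3, 10, 15, 17, 20 (5 total).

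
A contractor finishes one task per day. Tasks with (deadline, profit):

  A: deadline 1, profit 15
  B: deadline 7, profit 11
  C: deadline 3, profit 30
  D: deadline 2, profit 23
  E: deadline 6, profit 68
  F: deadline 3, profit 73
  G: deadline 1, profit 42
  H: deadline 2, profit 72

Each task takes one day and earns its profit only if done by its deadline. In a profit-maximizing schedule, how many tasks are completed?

Sort by profit descending; place each in the latest free slot ≤ its deadline.
By profit: F(d3,73), H(d2,72), E(d6,68), G(d1,42), C(d3,30), D(d2,23), A(d1,15), B(d7,11)
F→slot 3; H→slot 2; E→slot 6; G→slot 1; C skipped; D skipped; A skipped; B→slot 7.
5 of 8 scheduled.

5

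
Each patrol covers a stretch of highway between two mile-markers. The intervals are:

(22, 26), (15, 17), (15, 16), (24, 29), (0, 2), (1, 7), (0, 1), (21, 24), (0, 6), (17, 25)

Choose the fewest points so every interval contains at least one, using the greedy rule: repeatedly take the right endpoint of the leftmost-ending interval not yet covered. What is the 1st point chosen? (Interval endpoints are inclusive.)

Sorted: [0,1] [0,2] [0,6] [1,7] [15,16] [15,17] [21,24] [17,25] [22,26] [24,29]
{[0,1],[0,2],[0,6],[1,7]} hit by 1; {[15,16],[15,17]} hit by 16; {[21,24],[17,25],[22,26],[24,29]} hit by 24.
Points: 1, 16, 24 (3 total).

1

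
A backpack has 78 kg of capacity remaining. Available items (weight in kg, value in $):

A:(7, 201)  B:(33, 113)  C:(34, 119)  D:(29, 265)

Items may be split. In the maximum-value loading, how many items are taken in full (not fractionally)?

Greedy by value/weight ratio, highest first.
Order: A (201/7=28.71) > D (265/29=9.14) > C (119/34=3.50) > B (113/33=3.42)
Fill: take A (7 @ 201) → take D (29 @ 265) → take C (34 @ 119) → take 8/33 of B → 27.39; 78/78 used.
3 item(s) taken whole; one partial (take 8/33 of B).

3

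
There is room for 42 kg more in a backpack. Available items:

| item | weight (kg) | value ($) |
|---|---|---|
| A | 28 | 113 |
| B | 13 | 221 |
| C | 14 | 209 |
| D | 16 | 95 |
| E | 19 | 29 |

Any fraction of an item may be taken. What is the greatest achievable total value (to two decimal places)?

Greedy by value/weight ratio, highest first.
Order: B (221/13=17.00) > C (209/14=14.93) > D (95/16=5.94) > A (113/28=4.04) > E (29/19=1.53)
Fill: take B (13 @ 221) → take C (14 @ 209) → take 15/16 of D → 89.06; 42/42 used.
Total value = 519.06

519.06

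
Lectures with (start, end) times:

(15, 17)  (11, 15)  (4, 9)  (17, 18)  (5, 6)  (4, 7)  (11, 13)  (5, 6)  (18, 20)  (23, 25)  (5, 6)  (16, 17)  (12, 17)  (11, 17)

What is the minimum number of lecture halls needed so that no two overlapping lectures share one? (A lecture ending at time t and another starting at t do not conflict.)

5

Count concurrent intervals with a sweep; the peak is the room count.
Events (time:±→running): 4:+→1 4:+→2 5:+→3 5:+→4 5:+→5 … peak 5.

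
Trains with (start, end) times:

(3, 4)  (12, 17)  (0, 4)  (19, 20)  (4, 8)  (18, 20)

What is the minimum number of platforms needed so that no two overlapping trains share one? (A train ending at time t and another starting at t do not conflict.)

2

The answer is the maximum number of intervals overlapping at any instant.
Events (time:±→running): 0:+→1 3:+→2 … peak 2.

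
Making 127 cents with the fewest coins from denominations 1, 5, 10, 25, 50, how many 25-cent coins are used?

127 − 2×50→27 − 1×25→2 − 2×1→0
Count of 25: 1

1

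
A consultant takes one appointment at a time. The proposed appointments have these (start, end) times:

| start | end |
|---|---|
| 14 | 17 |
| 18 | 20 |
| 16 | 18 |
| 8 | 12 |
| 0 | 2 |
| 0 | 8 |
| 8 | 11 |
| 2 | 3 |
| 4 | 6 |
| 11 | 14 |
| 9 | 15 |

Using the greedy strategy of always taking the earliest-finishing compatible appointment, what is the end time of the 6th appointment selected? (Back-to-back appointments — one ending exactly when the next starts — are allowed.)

Order by finish time; keep every interval that doesn't clash with the previous kept one.
By end time: (0,2), (2,3), (4,6), (0,8), (8,11), (8,12), (11,14), (9,15), (14,17), (16,18), (18,20).
Pick (0,2); next start ≥ 2 → (2,3); next start ≥ 3 → (4,6); next start ≥ 6 → (8,11); next start ≥ 11 → (11,14); next start ≥ 14 → (14,17); next start ≥ 17 → (18,20).
Selected: (0,2) (2,3) (4,6) (8,11) (11,14) (14,17) (18,20)

17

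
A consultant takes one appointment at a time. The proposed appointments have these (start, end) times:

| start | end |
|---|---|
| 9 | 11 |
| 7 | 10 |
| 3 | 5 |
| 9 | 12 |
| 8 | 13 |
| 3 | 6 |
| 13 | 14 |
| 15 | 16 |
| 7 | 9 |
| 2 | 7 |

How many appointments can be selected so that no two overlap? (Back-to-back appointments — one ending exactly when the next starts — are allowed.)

Order by finish time; keep every interval that doesn't clash with the previous kept one.
Sorted by end: (3,5)  (3,6)  (2,7)  (7,9)  (7,10)  (9,11)  (9,12)  (8,13)  (13,14)  (15,16)
take (3,5); take (7,9); take (9,11); take (13,14); take (15,16).
Selected 5 appointments.

5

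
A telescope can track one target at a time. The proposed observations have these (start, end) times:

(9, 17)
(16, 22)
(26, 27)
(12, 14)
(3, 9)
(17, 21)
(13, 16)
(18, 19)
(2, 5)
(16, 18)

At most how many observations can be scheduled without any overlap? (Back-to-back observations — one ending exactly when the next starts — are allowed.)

5

Order by finish time; keep every interval that doesn't clash with the previous kept one.
By end time: (2,5), (3,9), (12,14), (13,16), (9,17), (16,18), (18,19), (17,21), (16,22), (26,27).
Pick (2,5); next start ≥ 5 → (12,14); next start ≥ 14 → (16,18); next start ≥ 18 → (18,19); next start ≥ 19 → (26,27).
Selected 5 observations.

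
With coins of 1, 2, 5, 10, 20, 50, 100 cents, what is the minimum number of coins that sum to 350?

Greedy: take as many of the largest coin as possible, then repeat with the remainder.
350 = 3×100 + 1×50
Total coins = 3 + 1 = 4

4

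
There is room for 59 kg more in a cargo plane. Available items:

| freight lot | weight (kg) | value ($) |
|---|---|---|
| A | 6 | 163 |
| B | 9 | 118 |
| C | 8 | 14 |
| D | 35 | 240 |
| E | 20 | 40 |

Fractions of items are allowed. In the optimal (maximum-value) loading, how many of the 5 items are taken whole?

3

Ratios (sorted): A 27.17, B 13.11, D 6.86, E 2.00, C 1.75
take A (6 @ 163); take B (9 @ 118); take D (35 @ 240); take 9/20 of E → 18.00. Capacity used 59/59.
3 item(s) taken whole; one partial (take 9/20 of E).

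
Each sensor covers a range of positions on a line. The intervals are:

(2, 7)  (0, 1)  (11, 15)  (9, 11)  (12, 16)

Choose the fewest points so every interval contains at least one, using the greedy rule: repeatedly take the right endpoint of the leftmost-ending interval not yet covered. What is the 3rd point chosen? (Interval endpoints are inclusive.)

Sort by right endpoint; whenever an interval is uncovered, place a point at its right end.
Sorted: [0,1] [2,7] [9,11] [11,15] [12,16]
{[0,1]} hit by 1; {[2,7]} hit by 7; {[9,11],[11,15]} hit by 11; {[12,16]} hit by 16.
Points: 1, 7, 11, 16 (4 total).

11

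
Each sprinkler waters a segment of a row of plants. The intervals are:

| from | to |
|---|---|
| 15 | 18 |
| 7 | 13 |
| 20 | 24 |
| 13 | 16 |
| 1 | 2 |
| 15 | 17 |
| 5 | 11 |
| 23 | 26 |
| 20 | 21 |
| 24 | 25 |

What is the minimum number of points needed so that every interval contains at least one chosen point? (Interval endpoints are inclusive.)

By right end: [1,2]  [5,11]  [7,13]  [13,16]  [15,17]  [15,18]  [20,21]  [20,24]  [24,25]  [23,26]
[1,2] uncovered → point at 2; [5,11] uncovered → point at 11; [13,16] uncovered → point at 16; [20,21] uncovered → point at 21; [24,25] uncovered → point at 25.
Points: 2, 11, 16, 21, 25 (5 total).

5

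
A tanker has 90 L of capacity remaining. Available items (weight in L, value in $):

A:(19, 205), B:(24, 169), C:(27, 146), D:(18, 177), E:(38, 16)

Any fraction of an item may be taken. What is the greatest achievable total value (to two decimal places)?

697.84

Sort by value per unit weight and fill in that order.
Ratios (sorted): A 10.79, D 9.83, B 7.04, C 5.41, E 0.42
take A (19 @ 205); take D (18 @ 177); take B (24 @ 169); take C (27 @ 146); take 2/38 of E → 0.84. Capacity used 90/90.
Total value = 697.84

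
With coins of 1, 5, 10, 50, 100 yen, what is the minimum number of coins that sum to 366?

7

366 − 3×100→66 − 1×50→16 − 1×10→6 − 1×5→1 − 1×1→0
Total coins = 3 + 1 + 1 + 1 + 1 = 7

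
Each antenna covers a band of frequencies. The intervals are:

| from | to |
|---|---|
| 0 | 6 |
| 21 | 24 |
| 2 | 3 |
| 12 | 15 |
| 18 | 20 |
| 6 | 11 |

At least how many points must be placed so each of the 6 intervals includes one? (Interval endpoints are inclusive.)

5

Sort by right endpoint; whenever an interval is uncovered, place a point at its right end.
By right end: [2,3]  [0,6]  [6,11]  [12,15]  [18,20]  [21,24]
[2,3] uncovered → point at 3; [6,11] uncovered → point at 11; [12,15] uncovered → point at 15; [18,20] uncovered → point at 20; [21,24] uncovered → point at 24.
Points: 3, 11, 15, 20, 24 (5 total).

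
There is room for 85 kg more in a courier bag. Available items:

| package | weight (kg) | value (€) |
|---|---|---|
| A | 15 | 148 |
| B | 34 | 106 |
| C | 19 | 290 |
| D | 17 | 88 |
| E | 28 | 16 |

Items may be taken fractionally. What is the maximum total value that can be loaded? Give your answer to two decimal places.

632.00

Greedy by value/weight ratio, highest first.
Ratios (sorted): C 15.26, A 9.87, D 5.18, B 3.12, E 0.57
take C (19 @ 290); take A (15 @ 148); take D (17 @ 88); take B (34 @ 106). Capacity used 85/85.
Total value = 632.00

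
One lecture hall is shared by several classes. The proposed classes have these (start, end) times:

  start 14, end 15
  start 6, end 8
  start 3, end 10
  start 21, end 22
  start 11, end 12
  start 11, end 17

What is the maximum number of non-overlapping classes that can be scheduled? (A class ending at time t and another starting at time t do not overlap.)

4

Sort by end time and greedily take each interval whose start is ≥ the last chosen end.
By end time: (6,8), (3,10), (11,12), (14,15), (11,17), (21,22).
Pick (6,8); next start ≥ 8 → (11,12); next start ≥ 12 → (14,15); next start ≥ 15 → (21,22).
Selected 4 classes.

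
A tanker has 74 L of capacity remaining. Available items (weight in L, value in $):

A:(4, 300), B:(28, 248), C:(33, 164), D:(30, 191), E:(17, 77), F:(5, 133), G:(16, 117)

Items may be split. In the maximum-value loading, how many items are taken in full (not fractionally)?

Greedy by value/weight ratio, highest first.
Ratios (sorted): A 75.00, F 26.60, B 8.86, G 7.31, D 6.37, C 4.97, E 4.53
take A (4 @ 300); take F (5 @ 133); take B (28 @ 248); take G (16 @ 117); take 21/30 of D → 133.70. Capacity used 74/74.
4 item(s) taken whole; one partial (take 21/30 of D).

4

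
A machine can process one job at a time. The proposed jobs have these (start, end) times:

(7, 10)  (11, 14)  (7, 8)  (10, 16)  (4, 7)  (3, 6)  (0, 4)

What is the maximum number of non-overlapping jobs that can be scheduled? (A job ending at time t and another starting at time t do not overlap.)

Order by finish time; keep every interval that doesn't clash with the previous kept one.
By end time: (0,4), (3,6), (4,7), (7,8), (7,10), (11,14), (10,16).
Pick (0,4); next start ≥ 4 → (4,7); next start ≥ 7 → (7,8); next start ≥ 8 → (11,14).
Selected 4 jobs.

4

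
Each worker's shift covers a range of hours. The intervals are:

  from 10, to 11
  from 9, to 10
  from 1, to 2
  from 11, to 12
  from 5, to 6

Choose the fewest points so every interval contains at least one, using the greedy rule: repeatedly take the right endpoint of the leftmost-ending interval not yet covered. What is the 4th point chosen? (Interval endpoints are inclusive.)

Sorted: [1,2] [5,6] [9,10] [10,11] [11,12]
{[1,2]} hit by 2; {[5,6]} hit by 6; {[9,10],[10,11]} hit by 10; {[11,12]} hit by 12.
Points: 2, 6, 10, 12 (4 total).

12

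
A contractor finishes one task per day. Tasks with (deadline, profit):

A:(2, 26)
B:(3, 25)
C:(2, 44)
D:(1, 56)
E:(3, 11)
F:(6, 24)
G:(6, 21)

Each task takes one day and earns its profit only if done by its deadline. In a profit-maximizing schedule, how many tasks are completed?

Profit order: D=56 C=44 A=26 B=25 F=24 G=21 E=11
Assign: D→slot 1, C→slot 2, A skipped, B→slot 3, F→slot 6, G→slot 5, E skipped.
Slots: [1:D] [2:C] [3:B] [5:G] [6:F]
5 of 7 scheduled.

5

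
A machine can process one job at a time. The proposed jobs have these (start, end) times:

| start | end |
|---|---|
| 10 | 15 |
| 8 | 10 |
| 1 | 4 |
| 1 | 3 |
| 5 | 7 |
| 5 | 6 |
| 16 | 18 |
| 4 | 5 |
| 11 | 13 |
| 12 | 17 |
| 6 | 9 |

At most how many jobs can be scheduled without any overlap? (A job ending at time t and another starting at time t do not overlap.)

6

Greedy by earliest finish: after sorting by end time, pick each interval compatible with the last pick.
By end time: (1,3), (1,4), (4,5), (5,6), (5,7), (6,9), (8,10), (11,13), (10,15), (12,17), (16,18).
Pick (1,3); next start ≥ 3 → (4,5); next start ≥ 5 → (5,6); next start ≥ 6 → (6,9); next start ≥ 9 → (11,13); next start ≥ 13 → (16,18).
Selected 6 jobs.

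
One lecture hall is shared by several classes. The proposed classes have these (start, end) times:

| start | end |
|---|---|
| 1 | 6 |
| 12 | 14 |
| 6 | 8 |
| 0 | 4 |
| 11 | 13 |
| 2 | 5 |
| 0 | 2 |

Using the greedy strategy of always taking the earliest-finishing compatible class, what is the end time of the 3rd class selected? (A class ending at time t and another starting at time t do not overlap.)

8

Sorted by end: (0,2)  (0,4)  (2,5)  (1,6)  (6,8)  (11,13)  (12,14)
take (0,2); take (2,5); take (6,8); take (11,13).
Selected: (0,2) (2,5) (6,8) (11,13)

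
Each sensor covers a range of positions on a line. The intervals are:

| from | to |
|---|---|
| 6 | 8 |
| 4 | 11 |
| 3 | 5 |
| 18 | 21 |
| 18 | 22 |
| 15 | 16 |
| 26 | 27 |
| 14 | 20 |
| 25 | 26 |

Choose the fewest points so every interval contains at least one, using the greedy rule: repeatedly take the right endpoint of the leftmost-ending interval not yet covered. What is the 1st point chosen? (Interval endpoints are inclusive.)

5

By right end: [3,5]  [6,8]  [4,11]  [15,16]  [14,20]  [18,21]  [18,22]  [25,26]  [26,27]
[3,5] uncovered → point at 5; [6,8] uncovered → point at 8; [15,16] uncovered → point at 16; [18,21] uncovered → point at 21; [25,26] uncovered → point at 26.
Points: 5, 8, 16, 21, 26 (5 total).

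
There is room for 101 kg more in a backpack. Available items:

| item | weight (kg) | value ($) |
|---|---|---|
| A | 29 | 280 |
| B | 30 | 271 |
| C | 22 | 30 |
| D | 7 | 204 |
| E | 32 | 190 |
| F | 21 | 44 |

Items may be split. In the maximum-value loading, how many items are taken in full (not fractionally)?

Sort by value per unit weight and fill in that order.
Order: D (204/7=29.14) > A (280/29=9.66) > B (271/30=9.03) > E (190/32=5.94) > F (44/21=2.10) > C (30/22=1.36)
Fill: take D (7 @ 204) → take A (29 @ 280) → take B (30 @ 271) → take E (32 @ 190) → take 3/21 of F → 6.29; 101/101 used.
4 item(s) taken whole; one partial (take 3/21 of F).

4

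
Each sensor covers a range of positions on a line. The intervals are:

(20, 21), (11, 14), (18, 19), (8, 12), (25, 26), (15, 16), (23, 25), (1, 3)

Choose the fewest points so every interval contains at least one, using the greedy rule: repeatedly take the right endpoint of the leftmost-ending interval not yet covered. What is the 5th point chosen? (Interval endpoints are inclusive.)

By right end: [1,3]  [8,12]  [11,14]  [15,16]  [18,19]  [20,21]  [23,25]  [25,26]
[1,3] uncovered → point at 3; [8,12] uncovered → point at 12; [15,16] uncovered → point at 16; [18,19] uncovered → point at 19; [20,21] uncovered → point at 21; [23,25] uncovered → point at 25.
Points: 3, 12, 16, 19, 21, 25 (6 total).

21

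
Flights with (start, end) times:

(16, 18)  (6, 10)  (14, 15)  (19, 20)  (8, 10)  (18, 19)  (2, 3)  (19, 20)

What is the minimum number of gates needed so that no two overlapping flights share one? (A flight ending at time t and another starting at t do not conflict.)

2

Count concurrent intervals with a sweep; the peak is the room count.
Events (time:±→running): 2:+→1 3:-→0 6:+→1 8:+→2 … peak 2.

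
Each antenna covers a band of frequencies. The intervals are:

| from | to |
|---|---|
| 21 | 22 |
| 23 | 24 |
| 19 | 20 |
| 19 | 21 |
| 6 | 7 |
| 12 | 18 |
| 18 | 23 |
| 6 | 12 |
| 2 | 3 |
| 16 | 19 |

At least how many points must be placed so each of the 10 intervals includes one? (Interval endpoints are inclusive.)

By right end: [2,3]  [6,7]  [6,12]  [12,18]  [16,19]  [19,20]  [19,21]  [21,22]  [18,23]  [23,24]
[2,3] uncovered → point at 3; [6,7] uncovered → point at 7; [12,18] uncovered → point at 18; [19,20] uncovered → point at 20; [21,22] uncovered → point at 22; [23,24] uncovered → point at 24.
Points: 3, 7, 18, 20, 22, 24 (6 total).

6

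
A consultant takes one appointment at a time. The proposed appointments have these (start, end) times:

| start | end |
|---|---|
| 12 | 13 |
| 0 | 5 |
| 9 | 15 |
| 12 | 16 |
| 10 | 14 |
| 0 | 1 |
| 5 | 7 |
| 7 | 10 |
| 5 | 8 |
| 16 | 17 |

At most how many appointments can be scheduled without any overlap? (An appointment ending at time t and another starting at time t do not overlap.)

5

Order by finish time; keep every interval that doesn't clash with the previous kept one.
By end time: (0,1), (0,5), (5,7), (5,8), (7,10), (12,13), (10,14), (9,15), (12,16), (16,17).
Pick (0,1); next start ≥ 1 → (5,7); next start ≥ 7 → (7,10); next start ≥ 10 → (12,13); next start ≥ 13 → (16,17).
Selected 5 appointments.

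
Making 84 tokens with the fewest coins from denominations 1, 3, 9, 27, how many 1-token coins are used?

0

Greedy: take as many of the largest coin as possible, then repeat with the remainder.
84 = 3×27 + 1×3
Count of 1: 0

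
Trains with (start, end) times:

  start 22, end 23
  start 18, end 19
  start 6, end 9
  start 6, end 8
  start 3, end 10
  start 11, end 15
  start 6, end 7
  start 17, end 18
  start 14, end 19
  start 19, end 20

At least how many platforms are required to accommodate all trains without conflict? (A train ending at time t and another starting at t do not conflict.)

starts: [3, 6, 6, 6, 11, 14, 17, 18, 19, 22]
ends:   [7, 8, 9, 10, 15, 18, 19, 19, 20, 23]
s3→1 s6→2 s6→3 s6→4  — peak 4.

4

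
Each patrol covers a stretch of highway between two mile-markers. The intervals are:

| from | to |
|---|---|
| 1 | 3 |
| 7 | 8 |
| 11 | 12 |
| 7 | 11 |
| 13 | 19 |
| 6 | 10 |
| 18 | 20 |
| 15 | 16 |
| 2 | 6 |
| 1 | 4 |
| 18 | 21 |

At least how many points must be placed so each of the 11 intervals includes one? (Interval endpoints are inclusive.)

Sorted: [1,3] [1,4] [2,6] [7,8] [6,10] [7,11] [11,12] [15,16] [13,19] [18,20] [18,21]
{[1,3],[1,4],[2,6]} hit by 3; {[7,8],[6,10],[7,11]} hit by 8; {[11,12]} hit by 12; {[15,16],[13,19]} hit by 16; {[18,20],[18,21]} hit by 20.
Points: 3, 8, 12, 16, 20 (5 total).

5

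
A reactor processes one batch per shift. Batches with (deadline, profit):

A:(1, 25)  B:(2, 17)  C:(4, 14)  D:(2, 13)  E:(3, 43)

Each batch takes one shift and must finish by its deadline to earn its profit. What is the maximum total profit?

Sort by profit descending; place each in the latest free slot ≤ its deadline.
Profit order: E=43 A=25 B=17 C=14 D=13
Assign: E→slot 3, A→slot 1, B→slot 2, C→slot 4, D skipped.
Slots: [1:A] [2:B] [3:E] [4:C]
Profit = 25 + 17 + 43 + 14 = 99

99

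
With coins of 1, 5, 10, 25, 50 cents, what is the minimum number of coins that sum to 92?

Use the largest denomination that fits, subtract, and repeat.
92 − 1×50→42 − 1×25→17 − 1×10→7 − 1×5→2 − 2×1→0
Total coins = 1 + 1 + 1 + 1 + 2 = 6

6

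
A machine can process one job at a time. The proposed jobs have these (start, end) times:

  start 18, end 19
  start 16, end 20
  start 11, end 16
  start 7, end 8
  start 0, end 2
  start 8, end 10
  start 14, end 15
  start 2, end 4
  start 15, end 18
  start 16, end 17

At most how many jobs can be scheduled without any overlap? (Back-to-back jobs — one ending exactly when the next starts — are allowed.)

Sorted by end: (0,2)  (2,4)  (7,8)  (8,10)  (14,15)  (11,16)  (16,17)  (15,18)  (18,19)  (16,20)
take (0,2); take (2,4); take (7,8); take (8,10); take (14,15); take (16,17); skip (15,18); take (18,19).
Selected 7 jobs.

7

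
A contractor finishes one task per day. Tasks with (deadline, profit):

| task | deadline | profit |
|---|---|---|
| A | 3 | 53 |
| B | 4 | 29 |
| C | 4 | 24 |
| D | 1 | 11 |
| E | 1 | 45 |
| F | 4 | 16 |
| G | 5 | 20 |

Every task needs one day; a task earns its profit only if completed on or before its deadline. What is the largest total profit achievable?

171

By profit: A(d3,53), E(d1,45), B(d4,29), C(d4,24), G(d5,20), F(d4,16), D(d1,11)
A→slot 3; E→slot 1; B→slot 4; C→slot 2; G→slot 5; F skipped; D skipped.
Profit = 45 + 24 + 53 + 29 + 20 = 171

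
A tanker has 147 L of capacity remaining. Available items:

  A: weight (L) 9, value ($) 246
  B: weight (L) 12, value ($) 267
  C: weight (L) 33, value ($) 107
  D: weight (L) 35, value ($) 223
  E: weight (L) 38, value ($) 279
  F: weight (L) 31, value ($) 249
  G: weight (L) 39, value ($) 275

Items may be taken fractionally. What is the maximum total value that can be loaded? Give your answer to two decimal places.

1430.69

Greedy by value/weight ratio, highest first.
Ratios (sorted): A 27.33, B 22.25, F 8.03, E 7.34, G 7.05, D 6.37, C 3.24
take A (9 @ 246); take B (12 @ 267); take F (31 @ 249); take E (38 @ 279); take G (39 @ 275); take 18/35 of D → 114.69. Capacity used 147/147.
Total value = 1430.69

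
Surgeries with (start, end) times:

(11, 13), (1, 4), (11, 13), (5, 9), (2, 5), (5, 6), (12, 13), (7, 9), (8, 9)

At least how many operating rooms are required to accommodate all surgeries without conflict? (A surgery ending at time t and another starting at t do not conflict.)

3

Count concurrent intervals with a sweep; the peak is the room count.
Events (time:±→running): 1:+→1 2:+→2 4:-→1 5:-→0 5:+→1 5:+→2 6:-→1 7:+→2 8:+→3 … peak 3.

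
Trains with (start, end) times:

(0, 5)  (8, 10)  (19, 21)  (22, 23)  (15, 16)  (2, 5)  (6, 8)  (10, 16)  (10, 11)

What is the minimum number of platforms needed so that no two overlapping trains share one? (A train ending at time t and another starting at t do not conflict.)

starts: [0, 2, 6, 8, 10, 10, 15, 19, 22]
ends:   [5, 5, 8, 10, 11, 16, 16, 21, 23]
s0→1 s2→2  — peak 2.

2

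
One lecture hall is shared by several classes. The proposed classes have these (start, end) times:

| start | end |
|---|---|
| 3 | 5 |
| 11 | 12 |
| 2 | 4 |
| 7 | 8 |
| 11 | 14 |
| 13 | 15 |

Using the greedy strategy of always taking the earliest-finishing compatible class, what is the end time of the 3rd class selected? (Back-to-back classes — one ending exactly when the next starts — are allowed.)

Sort by end time and greedily take each interval whose start is ≥ the last chosen end.
Sorted by end: (2,4)  (3,5)  (7,8)  (11,12)  (11,14)  (13,15)
take (2,4); take (7,8); take (11,12); skip (11,14); take (13,15).
Selected: (2,4) (7,8) (11,12) (13,15)

12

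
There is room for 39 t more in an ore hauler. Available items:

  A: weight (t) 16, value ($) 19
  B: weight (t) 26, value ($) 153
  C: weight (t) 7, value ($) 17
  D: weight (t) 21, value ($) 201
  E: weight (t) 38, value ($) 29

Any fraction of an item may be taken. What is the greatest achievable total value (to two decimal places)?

306.92

Sort by value per unit weight and fill in that order.
Order: D (201/21=9.57) > B (153/26=5.88) > C (17/7=2.43) > A (19/16=1.19) > E (29/38=0.76)
Fill: take D (21 @ 201) → take 18/26 of B → 105.92; 39/39 used.
Total value = 306.92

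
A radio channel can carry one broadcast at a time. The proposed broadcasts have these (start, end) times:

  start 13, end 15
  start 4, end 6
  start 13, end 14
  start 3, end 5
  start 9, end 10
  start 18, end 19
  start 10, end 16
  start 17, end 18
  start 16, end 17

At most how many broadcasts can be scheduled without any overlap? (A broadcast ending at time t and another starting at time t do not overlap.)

6

Greedy by earliest finish: after sorting by end time, pick each interval compatible with the last pick.
By end time: (3,5), (4,6), (9,10), (13,14), (13,15), (10,16), (16,17), (17,18), (18,19).
Pick (3,5); next start ≥ 5 → (9,10); next start ≥ 10 → (13,14); next start ≥ 14 → (16,17); next start ≥ 17 → (17,18); next start ≥ 18 → (18,19).
Selected 6 broadcasts.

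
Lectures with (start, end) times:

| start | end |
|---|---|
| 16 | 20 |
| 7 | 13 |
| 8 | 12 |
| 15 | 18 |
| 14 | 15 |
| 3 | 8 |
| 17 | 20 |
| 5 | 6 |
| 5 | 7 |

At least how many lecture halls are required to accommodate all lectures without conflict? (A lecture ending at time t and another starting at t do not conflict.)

Events (time:±→running): 3:+→1 5:+→2 5:+→3 … peak 3.

3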